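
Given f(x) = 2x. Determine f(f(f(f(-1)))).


-16


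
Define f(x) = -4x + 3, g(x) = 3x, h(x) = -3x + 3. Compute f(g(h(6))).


183


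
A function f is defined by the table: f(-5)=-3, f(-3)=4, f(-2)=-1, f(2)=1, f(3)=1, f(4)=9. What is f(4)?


Reading from the table at x = 4

9


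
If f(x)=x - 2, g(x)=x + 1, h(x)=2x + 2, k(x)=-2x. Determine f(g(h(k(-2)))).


9


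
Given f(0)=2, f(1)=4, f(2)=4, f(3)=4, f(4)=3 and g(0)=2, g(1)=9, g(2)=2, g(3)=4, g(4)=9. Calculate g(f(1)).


f(1) = 4
g(4) = 9

9


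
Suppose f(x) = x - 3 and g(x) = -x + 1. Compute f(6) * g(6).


f(6) = 3
g(6) = -5
Product = -15

-15


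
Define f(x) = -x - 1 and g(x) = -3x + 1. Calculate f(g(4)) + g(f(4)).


f(g(4)) = 10
g(f(4)) = 16
Sum = 26

26


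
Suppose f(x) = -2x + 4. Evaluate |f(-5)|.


f(-5) = 14
|14| = 14

14


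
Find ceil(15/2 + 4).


12


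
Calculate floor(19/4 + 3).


19/4 = 4.75
4.75 + 3 = 7.75
floor(7.75) = 7

7


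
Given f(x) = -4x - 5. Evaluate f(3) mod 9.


f(3) = -17
-17 mod 9 = 1

1


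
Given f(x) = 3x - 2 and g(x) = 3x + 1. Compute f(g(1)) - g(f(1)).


f(g(1)) = 10
g(f(1)) = 4
Difference = 6

6


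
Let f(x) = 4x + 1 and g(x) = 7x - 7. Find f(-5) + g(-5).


f(-5) = -19
g(-5) = -42
Sum = -61

-61


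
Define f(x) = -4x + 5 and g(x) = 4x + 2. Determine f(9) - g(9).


f(9) = -31
g(9) = 38
Difference = -69

-69


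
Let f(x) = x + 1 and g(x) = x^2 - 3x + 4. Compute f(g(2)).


3


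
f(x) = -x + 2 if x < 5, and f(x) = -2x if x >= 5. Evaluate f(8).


8 satisfies x >= 5
f(8) = -16

-16


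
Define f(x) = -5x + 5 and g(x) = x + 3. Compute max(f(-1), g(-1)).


10


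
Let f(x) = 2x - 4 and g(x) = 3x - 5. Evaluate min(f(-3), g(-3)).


f(-3) = -10
g(-3) = -14
min = -14

-14


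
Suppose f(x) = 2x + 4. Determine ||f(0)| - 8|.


f(0) = 4
|4| = 4
|4 - 8| = 4

4


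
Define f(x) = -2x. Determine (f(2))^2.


f(2) = -4
(-4)^2 = 16

16


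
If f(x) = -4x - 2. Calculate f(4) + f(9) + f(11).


f(4) = -18
f(9) = -38
f(11) = -46
Sum = -102

-102


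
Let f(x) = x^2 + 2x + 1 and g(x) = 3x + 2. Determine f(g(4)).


g(4) = 14
f(14) = 1*(14)^2 + 2*(14) + 1 = 225

225


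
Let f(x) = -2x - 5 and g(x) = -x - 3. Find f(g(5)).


g(5) = -8
f(-8) = 11

11


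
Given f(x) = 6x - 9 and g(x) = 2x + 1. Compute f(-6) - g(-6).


f(-6) = -45
g(-6) = -11
Difference = -34

-34


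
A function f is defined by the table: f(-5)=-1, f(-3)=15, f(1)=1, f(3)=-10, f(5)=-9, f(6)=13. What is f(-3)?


Reading from the table at x = -3

15


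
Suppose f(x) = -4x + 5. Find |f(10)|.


f(10) = -35
|-35| = 35

35


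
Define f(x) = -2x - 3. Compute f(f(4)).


19


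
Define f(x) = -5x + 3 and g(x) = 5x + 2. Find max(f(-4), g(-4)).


f(-4) = 23
g(-4) = -18
max = 23

23


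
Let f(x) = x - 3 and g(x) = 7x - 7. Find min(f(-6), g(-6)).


f(-6) = -9
g(-6) = -49
min = -49

-49


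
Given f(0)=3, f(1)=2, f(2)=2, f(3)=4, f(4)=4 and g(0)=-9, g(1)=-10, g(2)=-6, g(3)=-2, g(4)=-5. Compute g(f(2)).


f(2) = 2
g(2) = -6

-6


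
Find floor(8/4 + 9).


11


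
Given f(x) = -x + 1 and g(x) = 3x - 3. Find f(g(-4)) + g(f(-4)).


28


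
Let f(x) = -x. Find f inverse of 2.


Solve -x = 2
x = (2) / (-1) = -2

-2


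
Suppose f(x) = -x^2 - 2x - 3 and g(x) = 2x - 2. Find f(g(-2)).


-27


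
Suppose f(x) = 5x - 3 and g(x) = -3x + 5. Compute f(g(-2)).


g(-2) = 11
f(11) = 52

52


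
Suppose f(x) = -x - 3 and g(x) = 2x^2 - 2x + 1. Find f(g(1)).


g(1) = 1
f(1) = -4

-4


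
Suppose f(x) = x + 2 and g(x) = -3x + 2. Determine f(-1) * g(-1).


5


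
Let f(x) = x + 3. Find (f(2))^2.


f(2) = 5
(5)^2 = 25

25


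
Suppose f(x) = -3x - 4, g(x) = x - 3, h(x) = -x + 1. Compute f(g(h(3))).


h(3) = -2
g(-2) = -5
f(-5) = 11

11


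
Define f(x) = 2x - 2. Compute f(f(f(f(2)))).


f(2) = 2
f(2) = 2
f(2) = 2
f(2) = 2

2


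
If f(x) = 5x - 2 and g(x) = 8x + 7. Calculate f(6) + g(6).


f(6) = 28
g(6) = 55
Sum = 83

83


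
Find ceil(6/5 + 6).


6/5 = 1.2
1.2 + 6 = 7.2
ceil(7.2) = 8

8


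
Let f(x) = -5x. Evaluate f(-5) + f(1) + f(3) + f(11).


f(-5) = 25
f(1) = -5
f(3) = -15
f(11) = -55
Sum = -50

-50


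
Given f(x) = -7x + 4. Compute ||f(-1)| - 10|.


f(-1) = 11
|11| = 11
|11 - 10| = 1

1


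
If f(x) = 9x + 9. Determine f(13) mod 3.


0


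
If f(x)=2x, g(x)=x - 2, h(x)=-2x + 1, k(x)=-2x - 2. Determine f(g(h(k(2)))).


k(2) = -6
h(-6) = 13
g(13) = 11
f(11) = 22

22


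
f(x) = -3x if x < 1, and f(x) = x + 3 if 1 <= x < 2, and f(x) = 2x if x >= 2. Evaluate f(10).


10 satisfies x >= 2
f(10) = 20

20


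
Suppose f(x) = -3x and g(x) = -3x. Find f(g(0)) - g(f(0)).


f(g(0)) = 0
g(f(0)) = 0
Difference = 0

0


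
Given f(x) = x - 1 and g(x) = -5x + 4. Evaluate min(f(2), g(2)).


f(2) = 1
g(2) = -6
min = -6

-6


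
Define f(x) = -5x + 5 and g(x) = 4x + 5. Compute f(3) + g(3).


f(3) = -10
g(3) = 17
Sum = 7

7


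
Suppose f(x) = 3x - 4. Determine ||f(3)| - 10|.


f(3) = 5
|5| = 5
|5 - 10| = 5

5


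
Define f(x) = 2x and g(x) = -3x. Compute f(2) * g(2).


f(2) = 4
g(2) = -6
Product = -24

-24


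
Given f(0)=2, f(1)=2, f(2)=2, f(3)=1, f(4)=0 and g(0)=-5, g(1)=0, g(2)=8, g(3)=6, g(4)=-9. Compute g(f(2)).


f(2) = 2
g(2) = 8

8


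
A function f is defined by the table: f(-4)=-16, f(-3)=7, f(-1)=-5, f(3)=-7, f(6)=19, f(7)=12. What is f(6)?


Reading from the table at x = 6

19


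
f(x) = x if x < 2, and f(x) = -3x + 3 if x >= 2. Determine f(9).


9 satisfies x >= 2
f(9) = -24

-24


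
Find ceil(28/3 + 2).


12


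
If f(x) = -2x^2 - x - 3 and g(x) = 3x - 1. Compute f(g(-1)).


-31


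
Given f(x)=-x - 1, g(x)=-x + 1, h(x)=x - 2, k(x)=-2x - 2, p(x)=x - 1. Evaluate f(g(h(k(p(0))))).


p(0) = -1
k(-1) = 0
h(0) = -2
g(-2) = 3
f(3) = -4

-4


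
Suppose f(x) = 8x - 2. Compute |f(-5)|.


f(-5) = -42
|-42| = 42

42


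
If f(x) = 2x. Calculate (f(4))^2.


64


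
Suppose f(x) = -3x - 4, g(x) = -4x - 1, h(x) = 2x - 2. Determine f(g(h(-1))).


h(-1) = -4
g(-4) = 15
f(15) = -49

-49


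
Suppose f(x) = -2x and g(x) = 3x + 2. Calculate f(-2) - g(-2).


f(-2) = 4
g(-2) = -4
Difference = 8

8


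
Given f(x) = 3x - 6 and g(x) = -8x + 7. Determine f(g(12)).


g(12) = -89
f(-89) = -273

-273


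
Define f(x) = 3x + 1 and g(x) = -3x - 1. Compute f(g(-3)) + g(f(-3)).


f(g(-3)) = 25
g(f(-3)) = 23
Sum = 48

48


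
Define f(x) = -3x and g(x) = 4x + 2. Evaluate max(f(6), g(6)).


f(6) = -18
g(6) = 26
max = 26

26


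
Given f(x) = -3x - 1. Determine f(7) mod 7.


f(7) = -22
-22 mod 7 = 6

6


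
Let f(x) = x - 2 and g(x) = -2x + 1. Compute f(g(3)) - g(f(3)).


f(g(3)) = -7
g(f(3)) = -1
Difference = -6

-6


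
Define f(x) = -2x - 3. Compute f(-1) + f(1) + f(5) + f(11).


f(-1) = -1
f(1) = -5
f(5) = -13
f(11) = -25
Sum = -44

-44


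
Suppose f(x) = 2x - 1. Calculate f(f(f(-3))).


f(-3) = -7
f(-7) = -15
f(-15) = -31

-31


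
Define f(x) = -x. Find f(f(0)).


f(0) = 0
f(0) = 0

0


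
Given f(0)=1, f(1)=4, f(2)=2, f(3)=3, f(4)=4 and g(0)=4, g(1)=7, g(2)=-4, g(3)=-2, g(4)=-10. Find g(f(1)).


f(1) = 4
g(4) = -10

-10


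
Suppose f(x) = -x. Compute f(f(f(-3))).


f(-3) = 3
f(3) = -3
f(-3) = 3

3


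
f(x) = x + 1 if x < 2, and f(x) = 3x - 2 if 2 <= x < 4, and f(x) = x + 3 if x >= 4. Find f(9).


9 satisfies x >= 4
f(9) = 12

12


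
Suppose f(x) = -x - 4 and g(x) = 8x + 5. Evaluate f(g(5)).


g(5) = 45
f(45) = -49

-49


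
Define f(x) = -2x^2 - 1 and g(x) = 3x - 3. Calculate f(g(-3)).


g(-3) = -12
f(-12) = (-2)*(-12)^2 - 1 = -289

-289


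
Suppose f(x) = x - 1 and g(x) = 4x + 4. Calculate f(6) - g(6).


f(6) = 5
g(6) = 28
Difference = -23

-23


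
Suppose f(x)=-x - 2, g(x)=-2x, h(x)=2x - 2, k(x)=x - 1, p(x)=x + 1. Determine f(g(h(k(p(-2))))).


p(-2) = -1
k(-1) = -2
h(-2) = -6
g(-6) = 12
f(12) = -14

-14


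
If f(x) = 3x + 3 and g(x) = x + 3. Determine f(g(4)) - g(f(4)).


f(g(4)) = 24
g(f(4)) = 18
Difference = 6

6


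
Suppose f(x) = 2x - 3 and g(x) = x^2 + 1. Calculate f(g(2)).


g(2) = 5
f(5) = 7

7


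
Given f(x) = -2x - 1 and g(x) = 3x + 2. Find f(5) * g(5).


f(5) = -11
g(5) = 17
Product = -187

-187


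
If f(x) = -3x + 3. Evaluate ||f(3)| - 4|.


f(3) = -6
|-6| = 6
|6 - 4| = 2

2


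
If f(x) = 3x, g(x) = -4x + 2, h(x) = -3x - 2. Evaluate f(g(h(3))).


h(3) = -11
g(-11) = 46
f(46) = 138

138


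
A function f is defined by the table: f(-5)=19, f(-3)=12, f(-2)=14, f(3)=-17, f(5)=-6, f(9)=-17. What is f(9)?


Reading from the table at x = 9

-17


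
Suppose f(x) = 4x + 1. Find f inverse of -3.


Solve 4x + 1 = -3
x = (-3 - 1) / 4 = -1

-1


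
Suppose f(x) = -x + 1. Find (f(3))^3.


f(3) = -2
(-2)^3 = -8

-8


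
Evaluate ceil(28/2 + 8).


22


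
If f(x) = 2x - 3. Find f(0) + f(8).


f(0) = -3
f(8) = 13
Sum = 10

10


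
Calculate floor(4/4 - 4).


4/4 = 1
1 - 4 = -3
floor(-3) = -3

-3


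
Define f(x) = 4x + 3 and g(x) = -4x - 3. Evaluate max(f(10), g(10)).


f(10) = 43
g(10) = -43
max = 43

43


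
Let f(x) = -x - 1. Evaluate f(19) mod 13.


6


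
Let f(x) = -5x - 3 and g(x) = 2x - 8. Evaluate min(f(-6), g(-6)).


-20


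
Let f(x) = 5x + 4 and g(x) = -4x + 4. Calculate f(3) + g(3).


f(3) = 19
g(3) = -8
Sum = 11

11


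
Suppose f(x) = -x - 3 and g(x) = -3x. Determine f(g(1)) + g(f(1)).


12


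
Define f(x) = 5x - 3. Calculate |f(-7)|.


38


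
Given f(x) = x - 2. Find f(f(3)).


f(3) = 1
f(1) = -1

-1


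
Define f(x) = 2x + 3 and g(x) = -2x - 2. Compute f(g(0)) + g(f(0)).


f(g(0)) = -1
g(f(0)) = -8
Sum = -9

-9


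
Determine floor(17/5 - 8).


17/5 = 3.4
3.4 - 8 = -4.6
floor(-4.6) = -5

-5


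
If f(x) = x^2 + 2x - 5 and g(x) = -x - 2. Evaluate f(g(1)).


g(1) = -3
f(-3) = 1*(-3)^2 + 2*(-3) - 5 = -2

-2


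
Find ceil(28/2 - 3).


11


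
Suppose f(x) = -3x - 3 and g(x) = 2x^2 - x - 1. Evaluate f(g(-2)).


g(-2) = 9
f(9) = -30

-30


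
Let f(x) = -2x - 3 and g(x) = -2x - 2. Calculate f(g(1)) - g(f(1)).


-3


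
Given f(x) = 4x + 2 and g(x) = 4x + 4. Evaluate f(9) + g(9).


f(9) = 38
g(9) = 40
Sum = 78

78


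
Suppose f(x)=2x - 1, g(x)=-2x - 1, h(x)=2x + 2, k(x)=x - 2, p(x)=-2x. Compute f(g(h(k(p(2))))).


p(2) = -4
k(-4) = -6
h(-6) = -10
g(-10) = 19
f(19) = 37

37


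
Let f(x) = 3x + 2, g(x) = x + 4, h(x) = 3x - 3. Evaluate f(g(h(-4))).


h(-4) = -15
g(-15) = -11
f(-11) = -31

-31


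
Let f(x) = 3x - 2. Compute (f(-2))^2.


f(-2) = -8
(-8)^2 = 64

64


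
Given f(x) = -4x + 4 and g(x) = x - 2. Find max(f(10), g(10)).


f(10) = -36
g(10) = 8
max = 8

8


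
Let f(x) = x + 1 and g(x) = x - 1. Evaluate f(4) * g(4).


f(4) = 5
g(4) = 3
Product = 15

15


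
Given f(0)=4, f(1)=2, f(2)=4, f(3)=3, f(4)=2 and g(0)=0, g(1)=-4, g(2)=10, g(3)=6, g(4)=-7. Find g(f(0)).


f(0) = 4
g(4) = -7

-7


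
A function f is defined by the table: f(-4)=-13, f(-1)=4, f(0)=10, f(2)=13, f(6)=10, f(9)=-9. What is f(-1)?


4


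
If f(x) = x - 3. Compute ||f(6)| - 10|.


f(6) = 3
|3| = 3
|3 - 10| = 7

7


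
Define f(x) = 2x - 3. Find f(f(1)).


f(1) = -1
f(-1) = -5

-5


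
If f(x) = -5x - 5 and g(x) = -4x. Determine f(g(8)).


155


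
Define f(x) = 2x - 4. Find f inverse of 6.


Solve 2x - 4 = 6
x = (6 + 4) / 2 = 5

5


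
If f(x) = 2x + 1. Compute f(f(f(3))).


f(3) = 7
f(7) = 15
f(15) = 31

31


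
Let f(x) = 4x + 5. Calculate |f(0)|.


5


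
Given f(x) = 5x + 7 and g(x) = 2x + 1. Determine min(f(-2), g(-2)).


f(-2) = -3
g(-2) = -3
min = -3

-3


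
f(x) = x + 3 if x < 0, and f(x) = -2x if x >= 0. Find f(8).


8 satisfies x >= 0
f(8) = -16

-16


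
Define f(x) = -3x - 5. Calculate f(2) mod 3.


f(2) = -11
-11 mod 3 = 1

1


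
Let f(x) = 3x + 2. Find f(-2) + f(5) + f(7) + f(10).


f(-2) = -4
f(5) = 17
f(7) = 23
f(10) = 32
Sum = 68

68


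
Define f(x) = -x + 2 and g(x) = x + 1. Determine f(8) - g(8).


-15


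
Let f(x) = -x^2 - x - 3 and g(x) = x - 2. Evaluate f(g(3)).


g(3) = 1
f(1) = (-1)*(1)^2 - 1*(1) - 3 = -5

-5


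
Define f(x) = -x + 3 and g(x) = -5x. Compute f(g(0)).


3


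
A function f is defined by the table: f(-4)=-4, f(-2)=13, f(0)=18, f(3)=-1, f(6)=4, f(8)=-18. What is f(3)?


-1


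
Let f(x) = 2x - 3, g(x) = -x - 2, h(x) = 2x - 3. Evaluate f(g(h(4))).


h(4) = 5
g(5) = -7
f(-7) = -17

-17


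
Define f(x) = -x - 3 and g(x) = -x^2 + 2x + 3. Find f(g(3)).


-3


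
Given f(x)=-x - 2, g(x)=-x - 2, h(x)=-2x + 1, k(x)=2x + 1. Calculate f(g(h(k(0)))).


k(0) = 1
h(1) = -1
g(-1) = -1
f(-1) = -1

-1


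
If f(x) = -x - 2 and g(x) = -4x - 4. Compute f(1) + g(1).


-11


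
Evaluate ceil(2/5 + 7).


2/5 = 0.4
0.4 + 7 = 7.4
ceil(7.4) = 8

8


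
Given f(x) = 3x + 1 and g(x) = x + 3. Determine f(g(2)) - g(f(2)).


f(g(2)) = 16
g(f(2)) = 10
Difference = 6

6


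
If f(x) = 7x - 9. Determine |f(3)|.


f(3) = 12
|12| = 12

12


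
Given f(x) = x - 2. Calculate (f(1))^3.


f(1) = -1
(-1)^3 = -1

-1


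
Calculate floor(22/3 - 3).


22/3 = 7.3333
7.3333 - 3 = 4.3333
floor(4.3333) = 4

4


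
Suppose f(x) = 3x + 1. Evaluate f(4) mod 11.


f(4) = 13
13 mod 11 = 2

2


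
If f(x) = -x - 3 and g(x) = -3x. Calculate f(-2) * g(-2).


f(-2) = -1
g(-2) = 6
Product = -6

-6


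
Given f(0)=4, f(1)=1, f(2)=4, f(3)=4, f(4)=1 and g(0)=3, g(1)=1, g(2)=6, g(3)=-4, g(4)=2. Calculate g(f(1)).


f(1) = 1
g(1) = 1

1


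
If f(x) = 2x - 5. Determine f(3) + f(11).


f(3) = 1
f(11) = 17
Sum = 18

18


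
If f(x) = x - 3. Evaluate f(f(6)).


0


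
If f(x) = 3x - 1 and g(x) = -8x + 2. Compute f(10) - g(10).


f(10) = 29
g(10) = -78
Difference = 107

107


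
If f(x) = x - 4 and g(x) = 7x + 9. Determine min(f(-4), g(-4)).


f(-4) = -8
g(-4) = -19
min = -19

-19


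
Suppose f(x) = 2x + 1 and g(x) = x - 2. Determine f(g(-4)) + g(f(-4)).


f(g(-4)) = -11
g(f(-4)) = -9
Sum = -20

-20


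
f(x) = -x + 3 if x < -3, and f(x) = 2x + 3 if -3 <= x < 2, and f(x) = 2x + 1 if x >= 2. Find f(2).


2 satisfies x >= 2
f(2) = 5

5


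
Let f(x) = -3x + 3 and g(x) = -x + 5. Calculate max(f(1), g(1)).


f(1) = 0
g(1) = 4
max = 4

4


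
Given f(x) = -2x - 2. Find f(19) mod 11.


f(19) = -40
-40 mod 11 = 4

4


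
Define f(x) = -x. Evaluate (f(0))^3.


f(0) = 0
(0)^3 = 0

0


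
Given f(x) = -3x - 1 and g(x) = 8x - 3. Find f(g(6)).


-136


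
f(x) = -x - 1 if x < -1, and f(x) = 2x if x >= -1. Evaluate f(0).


0 satisfies x >= -1
f(0) = 0

0


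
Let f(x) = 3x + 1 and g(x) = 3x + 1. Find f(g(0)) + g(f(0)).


8


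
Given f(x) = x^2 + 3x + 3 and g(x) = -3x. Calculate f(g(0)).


g(0) = 0
f(0) = 1*(0)^2 + 3*(0) + 3 = 3

3


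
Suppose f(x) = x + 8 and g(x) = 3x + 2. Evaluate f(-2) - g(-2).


f(-2) = 6
g(-2) = -4
Difference = 10

10


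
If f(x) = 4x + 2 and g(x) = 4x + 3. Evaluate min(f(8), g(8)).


f(8) = 34
g(8) = 35
min = 34

34


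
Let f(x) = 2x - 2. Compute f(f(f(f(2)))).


f(2) = 2
f(2) = 2
f(2) = 2
f(2) = 2

2


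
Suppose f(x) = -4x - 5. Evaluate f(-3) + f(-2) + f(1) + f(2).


f(-3) = 7
f(-2) = 3
f(1) = -9
f(2) = -13
Sum = -12

-12


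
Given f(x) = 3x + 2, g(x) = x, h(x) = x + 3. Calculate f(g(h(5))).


h(5) = 8
g(8) = 8
f(8) = 26

26


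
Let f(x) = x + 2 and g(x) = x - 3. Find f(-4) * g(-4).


f(-4) = -2
g(-4) = -7
Product = 14

14


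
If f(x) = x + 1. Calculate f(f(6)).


8


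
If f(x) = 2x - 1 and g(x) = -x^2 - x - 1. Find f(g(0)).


g(0) = -1
f(-1) = -3

-3


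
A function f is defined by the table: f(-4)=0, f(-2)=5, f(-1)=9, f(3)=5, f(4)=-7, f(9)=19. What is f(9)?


Reading from the table at x = 9

19


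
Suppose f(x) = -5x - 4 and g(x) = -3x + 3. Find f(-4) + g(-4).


31


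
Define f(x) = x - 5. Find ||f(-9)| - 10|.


f(-9) = -14
|-14| = 14
|14 - 10| = 4

4


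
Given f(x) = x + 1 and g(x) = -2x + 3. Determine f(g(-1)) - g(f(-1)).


3


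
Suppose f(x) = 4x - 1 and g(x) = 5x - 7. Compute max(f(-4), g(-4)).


f(-4) = -17
g(-4) = -27
max = -17

-17


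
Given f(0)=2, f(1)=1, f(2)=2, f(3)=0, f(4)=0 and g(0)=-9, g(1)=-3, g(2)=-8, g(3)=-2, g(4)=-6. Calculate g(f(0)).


f(0) = 2
g(2) = -8

-8


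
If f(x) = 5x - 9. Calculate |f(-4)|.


f(-4) = -29
|-29| = 29

29


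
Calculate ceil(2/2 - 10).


2/2 = 1
1 - 10 = -9
ceil(-9) = -9

-9


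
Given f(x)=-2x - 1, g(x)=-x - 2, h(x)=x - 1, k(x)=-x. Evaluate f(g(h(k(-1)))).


k(-1) = 1
h(1) = 0
g(0) = -2
f(-2) = 3

3


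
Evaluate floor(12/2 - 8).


12/2 = 6
6 - 8 = -2
floor(-2) = -2

-2


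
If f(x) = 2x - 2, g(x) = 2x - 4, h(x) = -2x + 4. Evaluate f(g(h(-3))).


h(-3) = 10
g(10) = 16
f(16) = 30

30


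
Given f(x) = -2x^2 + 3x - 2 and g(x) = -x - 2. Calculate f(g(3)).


-67


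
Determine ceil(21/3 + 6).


21/3 = 7
7 + 6 = 13
ceil(13) = 13

13


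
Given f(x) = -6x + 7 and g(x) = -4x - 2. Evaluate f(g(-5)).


g(-5) = 18
f(18) = -101

-101


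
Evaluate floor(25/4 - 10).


-4


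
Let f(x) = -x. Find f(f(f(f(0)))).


f(0) = 0
f(0) = 0
f(0) = 0
f(0) = 0

0


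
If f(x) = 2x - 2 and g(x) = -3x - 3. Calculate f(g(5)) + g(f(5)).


f(g(5)) = -38
g(f(5)) = -27
Sum = -65

-65


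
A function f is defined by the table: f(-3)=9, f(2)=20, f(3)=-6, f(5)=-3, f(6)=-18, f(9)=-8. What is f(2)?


Reading from the table at x = 2

20


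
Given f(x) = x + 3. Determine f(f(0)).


6


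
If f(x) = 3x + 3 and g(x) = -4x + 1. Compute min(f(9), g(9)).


f(9) = 30
g(9) = -35
min = -35

-35


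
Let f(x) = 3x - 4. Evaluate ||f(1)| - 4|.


f(1) = -1
|-1| = 1
|1 - 4| = 3

3


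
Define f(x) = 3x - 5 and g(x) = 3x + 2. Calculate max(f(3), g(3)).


f(3) = 4
g(3) = 11
max = 11

11


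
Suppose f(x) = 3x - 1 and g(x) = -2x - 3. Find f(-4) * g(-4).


f(-4) = -13
g(-4) = 5
Product = -65

-65


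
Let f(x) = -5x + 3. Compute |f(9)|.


f(9) = -42
|-42| = 42

42


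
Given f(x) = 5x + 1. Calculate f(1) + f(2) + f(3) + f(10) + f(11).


f(1) = 6
f(2) = 11
f(3) = 16
f(10) = 51
f(11) = 56
Sum = 140

140


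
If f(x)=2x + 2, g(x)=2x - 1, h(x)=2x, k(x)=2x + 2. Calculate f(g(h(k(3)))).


64


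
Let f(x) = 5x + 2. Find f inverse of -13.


Solve 5x + 2 = -13
x = (-13 - 2) / 5 = -3

-3


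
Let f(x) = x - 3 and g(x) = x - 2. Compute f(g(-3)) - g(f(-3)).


f(g(-3)) = -8
g(f(-3)) = -8
Difference = 0

0


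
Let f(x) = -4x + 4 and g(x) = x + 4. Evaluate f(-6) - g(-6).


f(-6) = 28
g(-6) = -2
Difference = 30

30


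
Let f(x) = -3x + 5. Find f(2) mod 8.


f(2) = -1
-1 mod 8 = 7

7


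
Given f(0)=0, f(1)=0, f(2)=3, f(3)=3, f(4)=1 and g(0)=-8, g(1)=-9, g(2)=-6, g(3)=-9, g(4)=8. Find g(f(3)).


f(3) = 3
g(3) = -9

-9


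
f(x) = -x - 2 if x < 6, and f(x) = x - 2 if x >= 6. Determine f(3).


3 satisfies x < 6
f(3) = -5

-5


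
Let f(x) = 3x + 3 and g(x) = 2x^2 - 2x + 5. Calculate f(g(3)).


g(3) = 17
f(17) = 54

54


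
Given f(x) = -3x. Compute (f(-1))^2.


9


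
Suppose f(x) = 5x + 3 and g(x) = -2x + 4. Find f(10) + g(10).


f(10) = 53
g(10) = -16
Sum = 37

37


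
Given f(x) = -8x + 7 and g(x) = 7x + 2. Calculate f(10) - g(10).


-145


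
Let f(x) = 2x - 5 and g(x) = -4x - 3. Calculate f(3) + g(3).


f(3) = 1
g(3) = -15
Sum = -14

-14


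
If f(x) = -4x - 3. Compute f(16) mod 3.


f(16) = -67
-67 mod 3 = 2

2


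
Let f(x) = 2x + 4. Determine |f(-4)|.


f(-4) = -4
|-4| = 4

4


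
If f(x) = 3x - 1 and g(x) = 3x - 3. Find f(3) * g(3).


48


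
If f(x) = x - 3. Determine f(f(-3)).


f(-3) = -6
f(-6) = -9

-9


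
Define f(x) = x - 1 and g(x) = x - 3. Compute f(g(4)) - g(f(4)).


f(g(4)) = 0
g(f(4)) = 0
Difference = 0

0


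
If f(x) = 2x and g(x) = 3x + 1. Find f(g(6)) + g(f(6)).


f(g(6)) = 38
g(f(6)) = 37
Sum = 75

75


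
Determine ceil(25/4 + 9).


25/4 = 6.25
6.25 + 9 = 15.25
ceil(15.25) = 16

16


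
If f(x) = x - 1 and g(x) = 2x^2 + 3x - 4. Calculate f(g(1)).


g(1) = 1
f(1) = 0

0


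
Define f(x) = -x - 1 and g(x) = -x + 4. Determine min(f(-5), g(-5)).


f(-5) = 4
g(-5) = 9
min = 4

4


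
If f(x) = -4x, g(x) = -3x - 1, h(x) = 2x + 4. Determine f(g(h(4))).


h(4) = 12
g(12) = -37
f(-37) = 148

148


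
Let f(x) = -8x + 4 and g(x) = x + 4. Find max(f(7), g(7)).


f(7) = -52
g(7) = 11
max = 11

11


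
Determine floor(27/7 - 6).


27/7 = 3.8571
3.8571 - 6 = -2.1429
floor(-2.1429) = -3

-3


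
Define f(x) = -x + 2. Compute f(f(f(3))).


f(3) = -1
f(-1) = 3
f(3) = -1

-1


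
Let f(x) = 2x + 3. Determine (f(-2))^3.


f(-2) = -1
(-1)^3 = -1

-1


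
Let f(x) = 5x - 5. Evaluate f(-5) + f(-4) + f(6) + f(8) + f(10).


f(-5) = -30
f(-4) = -25
f(6) = 25
f(8) = 35
f(10) = 45
Sum = 50

50


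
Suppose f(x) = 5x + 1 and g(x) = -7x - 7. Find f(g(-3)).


g(-3) = 14
f(14) = 71

71


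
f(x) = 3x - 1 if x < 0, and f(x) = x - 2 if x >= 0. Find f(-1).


-1 satisfies x < 0
f(-1) = -4

-4


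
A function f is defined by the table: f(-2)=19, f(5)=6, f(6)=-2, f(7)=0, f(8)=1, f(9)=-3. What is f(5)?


6


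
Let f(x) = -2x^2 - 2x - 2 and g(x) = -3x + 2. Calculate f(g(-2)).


g(-2) = 8
f(8) = (-2)*(8)^2 - 2*(8) - 2 = -146

-146


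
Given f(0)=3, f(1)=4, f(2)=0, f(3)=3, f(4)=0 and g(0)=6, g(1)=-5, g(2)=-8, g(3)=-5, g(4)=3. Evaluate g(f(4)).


f(4) = 0
g(0) = 6

6


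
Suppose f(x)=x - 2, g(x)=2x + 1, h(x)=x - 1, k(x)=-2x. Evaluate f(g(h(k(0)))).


k(0) = 0
h(0) = -1
g(-1) = -1
f(-1) = -3

-3


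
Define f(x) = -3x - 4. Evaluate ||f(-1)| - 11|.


f(-1) = -1
|-1| = 1
|1 - 11| = 10

10


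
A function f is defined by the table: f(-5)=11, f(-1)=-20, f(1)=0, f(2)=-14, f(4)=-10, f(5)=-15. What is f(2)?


Reading from the table at x = 2

-14


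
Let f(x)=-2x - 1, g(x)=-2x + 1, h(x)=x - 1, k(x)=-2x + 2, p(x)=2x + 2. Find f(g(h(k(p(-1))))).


p(-1) = 0
k(0) = 2
h(2) = 1
g(1) = -1
f(-1) = 1

1


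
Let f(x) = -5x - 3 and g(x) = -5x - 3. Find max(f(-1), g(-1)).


f(-1) = 2
g(-1) = 2
max = 2

2


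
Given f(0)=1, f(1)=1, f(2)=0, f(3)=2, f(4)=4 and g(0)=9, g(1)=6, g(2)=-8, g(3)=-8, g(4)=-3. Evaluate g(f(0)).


f(0) = 1
g(1) = 6

6


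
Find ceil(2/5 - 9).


2/5 = 0.4
0.4 - 9 = -8.6
ceil(-8.6) = -8

-8


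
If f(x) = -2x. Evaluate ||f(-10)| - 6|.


f(-10) = 20
|20| = 20
|20 - 6| = 14

14


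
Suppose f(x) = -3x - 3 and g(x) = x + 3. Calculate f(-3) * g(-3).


f(-3) = 6
g(-3) = 0
Product = 0

0


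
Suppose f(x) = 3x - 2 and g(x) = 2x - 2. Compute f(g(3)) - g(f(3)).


-2


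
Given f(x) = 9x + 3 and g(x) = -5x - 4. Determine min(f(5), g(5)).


f(5) = 48
g(5) = -29
min = -29

-29


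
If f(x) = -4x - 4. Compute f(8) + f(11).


f(8) = -36
f(11) = -48
Sum = -84

-84


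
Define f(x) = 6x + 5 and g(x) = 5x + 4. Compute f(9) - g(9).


f(9) = 59
g(9) = 49
Difference = 10

10


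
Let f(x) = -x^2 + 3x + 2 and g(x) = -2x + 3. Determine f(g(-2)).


g(-2) = 7
f(7) = (-1)*(7)^2 + 3*(7) + 2 = -26

-26


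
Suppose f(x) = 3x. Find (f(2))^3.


f(2) = 6
(6)^3 = 216

216


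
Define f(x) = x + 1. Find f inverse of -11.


Solve x + 1 = -11
x = (-11 - 1) / 1 = -12

-12


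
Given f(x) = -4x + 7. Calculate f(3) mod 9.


f(3) = -5
-5 mod 9 = 4

4


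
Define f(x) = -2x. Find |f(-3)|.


6


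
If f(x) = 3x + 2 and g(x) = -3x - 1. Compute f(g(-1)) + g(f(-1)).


f(g(-1)) = 8
g(f(-1)) = 2
Sum = 10

10


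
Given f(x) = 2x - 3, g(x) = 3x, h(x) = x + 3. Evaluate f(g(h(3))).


h(3) = 6
g(6) = 18
f(18) = 33

33


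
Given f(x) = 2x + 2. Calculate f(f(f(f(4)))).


f(4) = 10
f(10) = 22
f(22) = 46
f(46) = 94

94


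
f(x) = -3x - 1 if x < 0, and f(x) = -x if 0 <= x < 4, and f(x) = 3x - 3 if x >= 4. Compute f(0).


0 satisfies 0 <= x < 4
f(0) = 0

0


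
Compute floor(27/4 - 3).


27/4 = 6.75
6.75 - 3 = 3.75
floor(3.75) = 3

3


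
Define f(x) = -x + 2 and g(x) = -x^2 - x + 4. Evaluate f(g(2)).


g(2) = -2
f(-2) = 4

4


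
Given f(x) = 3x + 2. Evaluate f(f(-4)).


f(-4) = -10
f(-10) = -28

-28


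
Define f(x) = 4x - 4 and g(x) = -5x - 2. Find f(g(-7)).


g(-7) = 33
f(33) = 128

128


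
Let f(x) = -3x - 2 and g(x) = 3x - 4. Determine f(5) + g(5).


-6


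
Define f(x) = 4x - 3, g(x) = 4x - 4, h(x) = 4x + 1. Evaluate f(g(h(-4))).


h(-4) = -15
g(-15) = -64
f(-64) = -259

-259


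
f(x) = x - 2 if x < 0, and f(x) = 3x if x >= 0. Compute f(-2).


-2 satisfies x < 0
f(-2) = -4

-4


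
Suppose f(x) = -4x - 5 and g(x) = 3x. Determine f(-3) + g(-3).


-2


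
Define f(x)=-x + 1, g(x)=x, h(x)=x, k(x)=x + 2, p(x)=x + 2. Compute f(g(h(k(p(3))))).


p(3) = 5
k(5) = 7
h(7) = 7
g(7) = 7
f(7) = -6

-6


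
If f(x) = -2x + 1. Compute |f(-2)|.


f(-2) = 5
|5| = 5

5


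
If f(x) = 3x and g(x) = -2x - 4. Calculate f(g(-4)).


g(-4) = 4
f(4) = 12

12


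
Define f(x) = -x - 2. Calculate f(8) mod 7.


f(8) = -10
-10 mod 7 = 4

4


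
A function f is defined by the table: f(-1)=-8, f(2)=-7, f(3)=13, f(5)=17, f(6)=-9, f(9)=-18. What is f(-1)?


-8


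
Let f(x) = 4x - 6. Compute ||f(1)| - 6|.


f(1) = -2
|-2| = 2
|2 - 6| = 4

4


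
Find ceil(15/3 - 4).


15/3 = 5
5 - 4 = 1
ceil(1) = 1

1


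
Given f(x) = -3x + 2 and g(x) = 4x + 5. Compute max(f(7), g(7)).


f(7) = -19
g(7) = 33
max = 33

33


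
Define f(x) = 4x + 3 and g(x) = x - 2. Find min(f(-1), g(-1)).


f(-1) = -1
g(-1) = -3
min = -3

-3


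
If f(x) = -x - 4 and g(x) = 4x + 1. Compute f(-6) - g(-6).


f(-6) = 2
g(-6) = -23
Difference = 25

25


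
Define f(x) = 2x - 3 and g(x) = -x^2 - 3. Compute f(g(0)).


-9


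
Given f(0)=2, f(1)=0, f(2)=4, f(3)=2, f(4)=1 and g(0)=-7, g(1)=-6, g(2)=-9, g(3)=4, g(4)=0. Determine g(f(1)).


f(1) = 0
g(0) = -7

-7


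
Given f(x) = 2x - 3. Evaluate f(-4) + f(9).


4


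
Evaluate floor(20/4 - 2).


3


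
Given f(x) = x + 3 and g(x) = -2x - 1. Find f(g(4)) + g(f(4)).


f(g(4)) = -6
g(f(4)) = -15
Sum = -21

-21


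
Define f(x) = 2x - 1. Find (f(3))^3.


f(3) = 5
(5)^3 = 125

125


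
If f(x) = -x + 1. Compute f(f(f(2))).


f(2) = -1
f(-1) = 2
f(2) = -1

-1


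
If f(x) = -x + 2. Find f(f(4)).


4


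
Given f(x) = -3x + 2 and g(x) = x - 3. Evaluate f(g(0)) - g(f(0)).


f(g(0)) = 11
g(f(0)) = -1
Difference = 12

12


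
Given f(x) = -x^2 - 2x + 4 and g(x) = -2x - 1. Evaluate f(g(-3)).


g(-3) = 5
f(5) = (-1)*(5)^2 - 2*(5) + 4 = -31

-31


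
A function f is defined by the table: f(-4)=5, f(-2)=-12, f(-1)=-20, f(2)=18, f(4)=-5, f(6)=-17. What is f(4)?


Reading from the table at x = 4

-5


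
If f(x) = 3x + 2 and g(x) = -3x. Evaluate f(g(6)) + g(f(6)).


f(g(6)) = -52
g(f(6)) = -60
Sum = -112

-112


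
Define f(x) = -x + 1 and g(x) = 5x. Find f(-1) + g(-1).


f(-1) = 2
g(-1) = -5
Sum = -3

-3


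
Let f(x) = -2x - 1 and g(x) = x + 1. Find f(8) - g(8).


f(8) = -17
g(8) = 9
Difference = -26

-26


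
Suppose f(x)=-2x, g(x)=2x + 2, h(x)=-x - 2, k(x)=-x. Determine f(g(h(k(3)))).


k(3) = -3
h(-3) = 1
g(1) = 4
f(4) = -8

-8


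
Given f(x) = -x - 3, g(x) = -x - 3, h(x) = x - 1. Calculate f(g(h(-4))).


h(-4) = -5
g(-5) = 2
f(2) = -5

-5


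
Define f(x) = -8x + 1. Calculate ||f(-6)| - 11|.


f(-6) = 49
|49| = 49
|49 - 11| = 38

38


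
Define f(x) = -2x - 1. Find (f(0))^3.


f(0) = -1
(-1)^3 = -1

-1


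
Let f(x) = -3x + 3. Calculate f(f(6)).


f(6) = -15
f(-15) = 48

48


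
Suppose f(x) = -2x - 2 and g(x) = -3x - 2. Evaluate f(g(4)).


g(4) = -14
f(-14) = 26

26


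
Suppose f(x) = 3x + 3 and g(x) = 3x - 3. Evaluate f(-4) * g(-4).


f(-4) = -9
g(-4) = -15
Product = 135

135


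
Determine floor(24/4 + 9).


15


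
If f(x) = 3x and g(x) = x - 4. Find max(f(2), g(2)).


f(2) = 6
g(2) = -2
max = 6

6


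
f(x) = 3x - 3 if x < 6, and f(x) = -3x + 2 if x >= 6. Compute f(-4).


-4 satisfies x < 6
f(-4) = -15

-15


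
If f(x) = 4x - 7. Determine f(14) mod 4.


f(14) = 49
49 mod 4 = 1

1


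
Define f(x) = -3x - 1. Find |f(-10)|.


f(-10) = 29
|29| = 29

29


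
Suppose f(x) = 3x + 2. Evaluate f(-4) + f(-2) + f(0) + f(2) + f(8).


22


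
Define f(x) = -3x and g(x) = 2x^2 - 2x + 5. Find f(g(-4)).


g(-4) = 45
f(45) = -135

-135


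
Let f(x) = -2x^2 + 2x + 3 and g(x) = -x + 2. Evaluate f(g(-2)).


g(-2) = 4
f(4) = (-2)*(4)^2 + 2*(4) + 3 = -21

-21


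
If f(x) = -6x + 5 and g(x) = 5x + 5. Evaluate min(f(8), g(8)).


f(8) = -43
g(8) = 45
min = -43

-43


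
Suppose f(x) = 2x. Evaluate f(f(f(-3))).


f(-3) = -6
f(-6) = -12
f(-12) = -24

-24


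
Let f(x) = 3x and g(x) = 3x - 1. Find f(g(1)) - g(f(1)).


f(g(1)) = 6
g(f(1)) = 8
Difference = -2

-2


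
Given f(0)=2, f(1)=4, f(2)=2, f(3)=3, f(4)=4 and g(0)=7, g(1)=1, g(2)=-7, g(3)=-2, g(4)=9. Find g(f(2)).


f(2) = 2
g(2) = -7

-7


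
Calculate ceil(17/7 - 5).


17/7 = 2.4286
2.4286 - 5 = -2.5714
ceil(-2.5714) = -2

-2


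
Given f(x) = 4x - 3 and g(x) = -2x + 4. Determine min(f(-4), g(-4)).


f(-4) = -19
g(-4) = 12
min = -19

-19


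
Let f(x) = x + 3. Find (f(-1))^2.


4


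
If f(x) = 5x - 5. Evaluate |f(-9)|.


f(-9) = -50
|-50| = 50

50


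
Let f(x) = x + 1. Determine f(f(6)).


f(6) = 7
f(7) = 8

8


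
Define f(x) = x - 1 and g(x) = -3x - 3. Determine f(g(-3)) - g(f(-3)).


-4


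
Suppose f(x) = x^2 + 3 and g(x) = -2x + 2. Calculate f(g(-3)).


g(-3) = 8
f(8) = 1*(8)^2 + 3 = 67

67


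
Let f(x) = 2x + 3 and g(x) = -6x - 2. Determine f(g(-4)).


g(-4) = 22
f(22) = 47

47


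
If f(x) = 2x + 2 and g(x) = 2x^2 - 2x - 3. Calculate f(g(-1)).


g(-1) = 1
f(1) = 4

4


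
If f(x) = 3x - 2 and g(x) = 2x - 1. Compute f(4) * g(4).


f(4) = 10
g(4) = 7
Product = 70

70


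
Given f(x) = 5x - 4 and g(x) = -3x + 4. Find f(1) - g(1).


f(1) = 1
g(1) = 1
Difference = 0

0


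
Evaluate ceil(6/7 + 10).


11


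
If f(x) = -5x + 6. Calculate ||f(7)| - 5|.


f(7) = -29
|-29| = 29
|29 - 5| = 24

24


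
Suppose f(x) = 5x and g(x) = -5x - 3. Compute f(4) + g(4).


f(4) = 20
g(4) = -23
Sum = -3

-3


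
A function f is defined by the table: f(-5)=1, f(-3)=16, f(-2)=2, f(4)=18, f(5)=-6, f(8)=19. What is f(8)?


Reading from the table at x = 8

19


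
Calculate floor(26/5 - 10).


26/5 = 5.2
5.2 - 10 = -4.8
floor(-4.8) = -5

-5


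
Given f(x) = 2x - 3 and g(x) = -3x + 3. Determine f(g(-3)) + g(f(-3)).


f(g(-3)) = 21
g(f(-3)) = 30
Sum = 51

51


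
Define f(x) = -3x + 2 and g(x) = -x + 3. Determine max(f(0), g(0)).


3


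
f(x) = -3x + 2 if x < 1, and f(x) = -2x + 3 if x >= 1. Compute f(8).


8 satisfies x >= 1
f(8) = -13

-13


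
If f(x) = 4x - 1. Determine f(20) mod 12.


f(20) = 79
79 mod 12 = 7

7


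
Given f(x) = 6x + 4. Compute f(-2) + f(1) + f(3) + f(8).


f(-2) = -8
f(1) = 10
f(3) = 22
f(8) = 52
Sum = 76

76


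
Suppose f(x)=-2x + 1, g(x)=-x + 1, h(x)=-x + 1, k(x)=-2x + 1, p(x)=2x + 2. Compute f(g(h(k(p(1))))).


15


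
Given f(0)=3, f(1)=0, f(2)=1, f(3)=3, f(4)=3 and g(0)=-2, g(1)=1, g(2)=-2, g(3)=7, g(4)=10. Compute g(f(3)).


f(3) = 3
g(3) = 7

7


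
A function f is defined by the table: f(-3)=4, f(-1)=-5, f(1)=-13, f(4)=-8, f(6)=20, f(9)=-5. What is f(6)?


Reading from the table at x = 6

20


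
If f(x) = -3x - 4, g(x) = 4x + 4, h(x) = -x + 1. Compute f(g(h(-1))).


h(-1) = 2
g(2) = 12
f(12) = -40

-40


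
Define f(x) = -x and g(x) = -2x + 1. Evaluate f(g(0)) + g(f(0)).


f(g(0)) = -1
g(f(0)) = 1
Sum = 0

0


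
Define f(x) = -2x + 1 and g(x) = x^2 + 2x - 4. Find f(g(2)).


g(2) = 4
f(4) = -7

-7


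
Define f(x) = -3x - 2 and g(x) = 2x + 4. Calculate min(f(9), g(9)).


-29


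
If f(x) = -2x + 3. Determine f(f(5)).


17


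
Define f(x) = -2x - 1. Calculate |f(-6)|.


f(-6) = 11
|11| = 11

11


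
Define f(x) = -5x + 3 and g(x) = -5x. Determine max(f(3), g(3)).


f(3) = -12
g(3) = -15
max = -12

-12


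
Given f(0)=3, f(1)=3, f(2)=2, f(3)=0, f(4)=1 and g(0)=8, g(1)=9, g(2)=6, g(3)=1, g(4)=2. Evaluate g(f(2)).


6


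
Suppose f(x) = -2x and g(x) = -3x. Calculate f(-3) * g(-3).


f(-3) = 6
g(-3) = 9
Product = 54

54


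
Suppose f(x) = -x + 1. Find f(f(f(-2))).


f(-2) = 3
f(3) = -2
f(-2) = 3

3


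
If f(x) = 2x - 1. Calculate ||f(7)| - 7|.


f(7) = 13
|13| = 13
|13 - 7| = 6

6


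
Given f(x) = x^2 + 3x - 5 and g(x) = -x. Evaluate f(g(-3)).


g(-3) = 3
f(3) = 1*(3)^2 + 3*(3) - 5 = 13

13


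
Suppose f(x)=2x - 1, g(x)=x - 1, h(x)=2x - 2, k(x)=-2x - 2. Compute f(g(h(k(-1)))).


-7


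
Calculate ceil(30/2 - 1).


30/2 = 15
15 - 1 = 14
ceil(14) = 14

14


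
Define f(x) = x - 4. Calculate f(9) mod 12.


f(9) = 5
5 mod 12 = 5

5


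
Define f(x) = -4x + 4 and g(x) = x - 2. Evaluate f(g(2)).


g(2) = 0
f(0) = 4

4


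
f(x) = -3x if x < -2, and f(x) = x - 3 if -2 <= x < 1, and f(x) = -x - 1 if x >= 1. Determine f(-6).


18


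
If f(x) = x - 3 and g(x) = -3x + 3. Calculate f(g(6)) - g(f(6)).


f(g(6)) = -18
g(f(6)) = -6
Difference = -12

-12


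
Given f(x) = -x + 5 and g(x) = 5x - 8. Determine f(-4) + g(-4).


f(-4) = 9
g(-4) = -28
Sum = -19

-19


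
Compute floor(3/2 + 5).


3/2 = 1.5
1.5 + 5 = 6.5
floor(6.5) = 6

6


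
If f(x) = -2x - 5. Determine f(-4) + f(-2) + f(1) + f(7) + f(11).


f(-4) = 3
f(-2) = -1
f(1) = -7
f(7) = -19
f(11) = -27
Sum = -51

-51


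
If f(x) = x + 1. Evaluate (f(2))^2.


f(2) = 3
(3)^2 = 9

9


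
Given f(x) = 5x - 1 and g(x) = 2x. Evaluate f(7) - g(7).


f(7) = 34
g(7) = 14
Difference = 20

20


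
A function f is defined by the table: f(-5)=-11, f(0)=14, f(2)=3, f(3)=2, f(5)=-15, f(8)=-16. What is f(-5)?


Reading from the table at x = -5

-11


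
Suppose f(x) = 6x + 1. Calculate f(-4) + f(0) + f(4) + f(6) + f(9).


95


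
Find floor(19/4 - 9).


19/4 = 4.75
4.75 - 9 = -4.25
floor(-4.25) = -5

-5


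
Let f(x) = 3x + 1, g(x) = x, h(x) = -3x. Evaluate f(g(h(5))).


h(5) = -15
g(-15) = -15
f(-15) = -44

-44


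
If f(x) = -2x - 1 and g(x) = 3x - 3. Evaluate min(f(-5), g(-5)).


f(-5) = 9
g(-5) = -18
min = -18

-18


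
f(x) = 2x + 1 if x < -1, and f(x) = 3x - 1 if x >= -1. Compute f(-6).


-6 satisfies x < -1
f(-6) = -11

-11


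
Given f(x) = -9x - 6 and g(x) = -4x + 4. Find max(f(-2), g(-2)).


f(-2) = 12
g(-2) = 12
max = 12

12


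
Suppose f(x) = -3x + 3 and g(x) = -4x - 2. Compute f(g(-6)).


g(-6) = 22
f(22) = -63

-63


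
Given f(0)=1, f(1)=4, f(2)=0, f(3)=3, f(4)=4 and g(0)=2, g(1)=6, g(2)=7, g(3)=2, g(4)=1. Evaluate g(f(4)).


1


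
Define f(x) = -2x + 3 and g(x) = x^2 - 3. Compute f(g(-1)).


7


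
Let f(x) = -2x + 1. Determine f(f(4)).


f(4) = -7
f(-7) = 15

15


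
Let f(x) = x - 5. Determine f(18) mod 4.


1


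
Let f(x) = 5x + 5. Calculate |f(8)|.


f(8) = 45
|45| = 45

45


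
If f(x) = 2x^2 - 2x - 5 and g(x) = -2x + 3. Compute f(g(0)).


g(0) = 3
f(3) = 2*(3)^2 - 2*(3) - 5 = 7

7


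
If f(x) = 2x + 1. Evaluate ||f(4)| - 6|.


f(4) = 9
|9| = 9
|9 - 6| = 3

3


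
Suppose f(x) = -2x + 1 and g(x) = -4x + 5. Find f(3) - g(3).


f(3) = -5
g(3) = -7
Difference = 2

2


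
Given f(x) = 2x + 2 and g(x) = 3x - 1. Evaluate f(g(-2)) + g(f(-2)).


f(g(-2)) = -12
g(f(-2)) = -7
Sum = -19

-19


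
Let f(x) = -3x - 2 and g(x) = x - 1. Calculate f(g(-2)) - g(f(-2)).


4


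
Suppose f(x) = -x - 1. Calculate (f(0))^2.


f(0) = -1
(-1)^2 = 1

1


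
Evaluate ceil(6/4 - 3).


6/4 = 1.5
1.5 - 3 = -1.5
ceil(-1.5) = -1

-1


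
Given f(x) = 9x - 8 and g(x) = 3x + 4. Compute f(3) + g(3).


f(3) = 19
g(3) = 13
Sum = 32

32


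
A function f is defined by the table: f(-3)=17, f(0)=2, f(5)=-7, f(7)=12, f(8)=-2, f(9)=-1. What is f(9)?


Reading from the table at x = 9

-1


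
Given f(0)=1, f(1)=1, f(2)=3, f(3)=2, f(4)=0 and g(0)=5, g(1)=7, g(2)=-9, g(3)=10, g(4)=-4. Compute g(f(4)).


f(4) = 0
g(0) = 5

5


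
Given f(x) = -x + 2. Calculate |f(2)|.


0


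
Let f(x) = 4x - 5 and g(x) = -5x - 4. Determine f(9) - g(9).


f(9) = 31
g(9) = -49
Difference = 80

80


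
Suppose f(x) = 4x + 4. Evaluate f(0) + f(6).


32


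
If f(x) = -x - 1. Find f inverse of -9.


8


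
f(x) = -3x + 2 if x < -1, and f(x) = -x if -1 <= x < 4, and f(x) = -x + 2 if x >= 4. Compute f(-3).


-3 satisfies x < -1
f(-3) = 11

11


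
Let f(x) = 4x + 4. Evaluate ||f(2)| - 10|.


2


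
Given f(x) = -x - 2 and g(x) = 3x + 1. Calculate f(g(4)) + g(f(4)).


f(g(4)) = -15
g(f(4)) = -17
Sum = -32

-32


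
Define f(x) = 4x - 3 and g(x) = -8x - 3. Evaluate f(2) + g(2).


f(2) = 5
g(2) = -19
Sum = -14

-14


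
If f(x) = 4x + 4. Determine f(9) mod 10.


f(9) = 40
40 mod 10 = 0

0


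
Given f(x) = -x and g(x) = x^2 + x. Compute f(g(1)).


g(1) = 2
f(2) = -2

-2


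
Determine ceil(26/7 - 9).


26/7 = 3.7143
3.7143 - 9 = -5.2857
ceil(-5.2857) = -5

-5


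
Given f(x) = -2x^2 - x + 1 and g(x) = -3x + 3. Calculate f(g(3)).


g(3) = -6
f(-6) = (-2)*(-6)^2 - 1*(-6) + 1 = -65

-65


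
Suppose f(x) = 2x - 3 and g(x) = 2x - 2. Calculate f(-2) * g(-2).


f(-2) = -7
g(-2) = -6
Product = 42

42


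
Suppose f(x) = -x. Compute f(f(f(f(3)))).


f(3) = -3
f(-3) = 3
f(3) = -3
f(-3) = 3

3


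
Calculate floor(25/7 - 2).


25/7 = 3.5714
3.5714 - 2 = 1.5714
floor(1.5714) = 1

1


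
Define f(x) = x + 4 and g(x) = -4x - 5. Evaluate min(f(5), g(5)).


f(5) = 9
g(5) = -25
min = -25

-25


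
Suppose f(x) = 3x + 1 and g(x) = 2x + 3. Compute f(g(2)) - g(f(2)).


f(g(2)) = 22
g(f(2)) = 17
Difference = 5

5


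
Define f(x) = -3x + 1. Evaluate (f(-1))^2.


16


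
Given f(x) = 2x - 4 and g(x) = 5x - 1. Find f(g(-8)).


g(-8) = -41
f(-41) = -86

-86


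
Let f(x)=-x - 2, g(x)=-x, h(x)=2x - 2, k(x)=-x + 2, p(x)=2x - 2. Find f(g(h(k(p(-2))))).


p(-2) = -6
k(-6) = 8
h(8) = 14
g(14) = -14
f(-14) = 12

12


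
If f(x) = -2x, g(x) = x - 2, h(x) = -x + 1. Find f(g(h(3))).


h(3) = -2
g(-2) = -4
f(-4) = 8

8
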